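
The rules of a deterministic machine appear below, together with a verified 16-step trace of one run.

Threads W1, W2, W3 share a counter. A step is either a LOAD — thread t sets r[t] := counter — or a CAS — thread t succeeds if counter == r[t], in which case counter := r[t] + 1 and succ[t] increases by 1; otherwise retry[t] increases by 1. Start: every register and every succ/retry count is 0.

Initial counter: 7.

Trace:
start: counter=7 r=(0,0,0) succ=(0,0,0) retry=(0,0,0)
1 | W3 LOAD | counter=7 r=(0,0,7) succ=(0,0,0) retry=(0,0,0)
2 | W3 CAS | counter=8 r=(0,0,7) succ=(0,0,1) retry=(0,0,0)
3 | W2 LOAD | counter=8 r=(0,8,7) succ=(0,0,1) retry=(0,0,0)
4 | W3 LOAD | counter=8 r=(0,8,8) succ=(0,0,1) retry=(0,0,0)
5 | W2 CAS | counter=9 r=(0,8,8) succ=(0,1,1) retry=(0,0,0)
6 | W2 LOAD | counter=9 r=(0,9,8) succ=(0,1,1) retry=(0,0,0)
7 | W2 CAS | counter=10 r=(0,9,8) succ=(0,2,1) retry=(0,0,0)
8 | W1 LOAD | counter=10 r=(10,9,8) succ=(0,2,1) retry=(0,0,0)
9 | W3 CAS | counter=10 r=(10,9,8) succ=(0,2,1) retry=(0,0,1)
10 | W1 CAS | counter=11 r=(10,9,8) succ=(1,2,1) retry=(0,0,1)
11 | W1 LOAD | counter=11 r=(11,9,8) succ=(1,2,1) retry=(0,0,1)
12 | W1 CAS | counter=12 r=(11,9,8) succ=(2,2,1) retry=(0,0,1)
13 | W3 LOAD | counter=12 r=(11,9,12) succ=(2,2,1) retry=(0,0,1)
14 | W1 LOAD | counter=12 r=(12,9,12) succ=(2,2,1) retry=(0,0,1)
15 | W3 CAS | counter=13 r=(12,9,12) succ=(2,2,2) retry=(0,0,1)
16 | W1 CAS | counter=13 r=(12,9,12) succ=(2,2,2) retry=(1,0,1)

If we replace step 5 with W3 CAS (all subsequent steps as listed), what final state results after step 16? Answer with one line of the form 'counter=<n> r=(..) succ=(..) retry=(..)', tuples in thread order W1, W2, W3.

counter=13 r=(12,9,12) succ=(2,1,3) retry=(1,0,1)

(re-executing from step 5 with the substitution; state before step 5: counter=8 r=(0,8,8) succ=(0,0,1) retry=(0,0,0))
5 | W3 CAS | counter=9 r=(0,8,8) succ=(0,0,2) retry=(0,0,0)
6 | W2 LOAD | counter=9 r=(0,9,8) succ=(0,0,2) retry=(0,0,0)
7 | W2 CAS | counter=10 r=(0,9,8) succ=(0,1,2) retry=(0,0,0)
8 | W1 LOAD | counter=10 r=(10,9,8) succ=(0,1,2) retry=(0,0,0)
9 | W3 CAS | counter=10 r=(10,9,8) succ=(0,1,2) retry=(0,0,1)
10 | W1 CAS | counter=11 r=(10,9,8) succ=(1,1,2) retry=(0,0,1)
11 | W1 LOAD | counter=11 r=(11,9,8) succ=(1,1,2) retry=(0,0,1)
12 | W1 CAS | counter=12 r=(11,9,8) succ=(2,1,2) retry=(0,0,1)
13 | W3 LOAD | counter=12 r=(11,9,12) succ=(2,1,2) retry=(0,0,1)
14 | W1 LOAD | counter=12 r=(12,9,12) succ=(2,1,2) retry=(0,0,1)
15 | W3 CAS | counter=13 r=(12,9,12) succ=(2,1,3) retry=(0,0,1)
16 | W1 CAS | counter=13 r=(12,9,12) succ=(2,1,3) retry=(1,0,1)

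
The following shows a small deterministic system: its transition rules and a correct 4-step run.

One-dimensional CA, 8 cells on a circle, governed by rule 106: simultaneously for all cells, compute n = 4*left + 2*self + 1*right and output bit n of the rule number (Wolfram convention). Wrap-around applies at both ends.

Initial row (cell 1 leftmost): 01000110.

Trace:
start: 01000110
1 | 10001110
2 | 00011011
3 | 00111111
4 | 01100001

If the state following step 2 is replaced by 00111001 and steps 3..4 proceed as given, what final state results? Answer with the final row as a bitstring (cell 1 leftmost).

11110100

state after step 2 := 00111001
3 | 01101010
4 | 11110100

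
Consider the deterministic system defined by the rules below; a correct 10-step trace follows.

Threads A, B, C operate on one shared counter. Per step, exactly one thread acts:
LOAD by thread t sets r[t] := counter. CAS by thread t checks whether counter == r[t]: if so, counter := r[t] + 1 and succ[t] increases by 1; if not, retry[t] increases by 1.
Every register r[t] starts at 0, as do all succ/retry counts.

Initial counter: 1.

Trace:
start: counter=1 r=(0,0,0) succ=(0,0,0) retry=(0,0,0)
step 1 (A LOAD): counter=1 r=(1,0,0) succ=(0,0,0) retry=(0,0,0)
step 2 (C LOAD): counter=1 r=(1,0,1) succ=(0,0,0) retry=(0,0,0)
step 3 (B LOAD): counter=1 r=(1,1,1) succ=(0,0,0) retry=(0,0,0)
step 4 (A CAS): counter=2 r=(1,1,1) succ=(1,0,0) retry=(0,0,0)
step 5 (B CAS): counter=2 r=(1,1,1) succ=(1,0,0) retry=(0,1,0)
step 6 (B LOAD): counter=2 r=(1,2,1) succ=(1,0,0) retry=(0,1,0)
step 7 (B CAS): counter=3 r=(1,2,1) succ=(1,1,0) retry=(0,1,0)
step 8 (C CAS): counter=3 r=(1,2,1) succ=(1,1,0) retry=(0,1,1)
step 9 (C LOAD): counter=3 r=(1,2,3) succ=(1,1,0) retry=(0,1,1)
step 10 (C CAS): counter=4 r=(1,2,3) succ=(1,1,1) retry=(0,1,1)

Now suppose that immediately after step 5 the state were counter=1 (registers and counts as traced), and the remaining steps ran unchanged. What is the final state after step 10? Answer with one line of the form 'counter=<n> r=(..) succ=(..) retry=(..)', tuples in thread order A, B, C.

counter=3 r=(1,1,2) succ=(1,1,1) retry=(0,1,1)

state after step 5 := counter=1 r=(1,1,1) succ=(1,0,0) retry=(0,1,0)
step 6 (B LOAD): counter=1 r=(1,1,1) succ=(1,0,0) retry=(0,1,0)
step 7 (B CAS): counter=2 r=(1,1,1) succ=(1,1,0) retry=(0,1,0)
step 8 (C CAS): counter=2 r=(1,1,1) succ=(1,1,0) retry=(0,1,1)
step 9 (C LOAD): counter=2 r=(1,1,2) succ=(1,1,0) retry=(0,1,1)
step 10 (C CAS): counter=3 r=(1,1,2) succ=(1,1,1) retry=(0,1,1)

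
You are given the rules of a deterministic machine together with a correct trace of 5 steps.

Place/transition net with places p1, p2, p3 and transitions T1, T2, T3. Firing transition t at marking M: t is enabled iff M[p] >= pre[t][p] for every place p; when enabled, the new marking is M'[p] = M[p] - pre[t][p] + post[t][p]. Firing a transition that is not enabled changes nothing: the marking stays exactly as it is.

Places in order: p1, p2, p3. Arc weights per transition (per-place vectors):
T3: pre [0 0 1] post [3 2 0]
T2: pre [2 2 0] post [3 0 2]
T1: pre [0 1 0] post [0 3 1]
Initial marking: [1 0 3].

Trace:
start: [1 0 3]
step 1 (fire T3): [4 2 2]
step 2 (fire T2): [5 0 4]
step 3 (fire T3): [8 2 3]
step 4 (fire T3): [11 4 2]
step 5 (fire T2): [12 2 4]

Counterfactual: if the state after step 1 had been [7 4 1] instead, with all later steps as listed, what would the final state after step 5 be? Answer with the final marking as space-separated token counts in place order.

15 4 3

state after step 1 := [7 4 1]
step 2 (fire T2): [8 2 3]
step 3 (fire T3): [11 4 2]
step 4 (fire T3): [14 6 1]
step 5 (fire T2): [15 4 3]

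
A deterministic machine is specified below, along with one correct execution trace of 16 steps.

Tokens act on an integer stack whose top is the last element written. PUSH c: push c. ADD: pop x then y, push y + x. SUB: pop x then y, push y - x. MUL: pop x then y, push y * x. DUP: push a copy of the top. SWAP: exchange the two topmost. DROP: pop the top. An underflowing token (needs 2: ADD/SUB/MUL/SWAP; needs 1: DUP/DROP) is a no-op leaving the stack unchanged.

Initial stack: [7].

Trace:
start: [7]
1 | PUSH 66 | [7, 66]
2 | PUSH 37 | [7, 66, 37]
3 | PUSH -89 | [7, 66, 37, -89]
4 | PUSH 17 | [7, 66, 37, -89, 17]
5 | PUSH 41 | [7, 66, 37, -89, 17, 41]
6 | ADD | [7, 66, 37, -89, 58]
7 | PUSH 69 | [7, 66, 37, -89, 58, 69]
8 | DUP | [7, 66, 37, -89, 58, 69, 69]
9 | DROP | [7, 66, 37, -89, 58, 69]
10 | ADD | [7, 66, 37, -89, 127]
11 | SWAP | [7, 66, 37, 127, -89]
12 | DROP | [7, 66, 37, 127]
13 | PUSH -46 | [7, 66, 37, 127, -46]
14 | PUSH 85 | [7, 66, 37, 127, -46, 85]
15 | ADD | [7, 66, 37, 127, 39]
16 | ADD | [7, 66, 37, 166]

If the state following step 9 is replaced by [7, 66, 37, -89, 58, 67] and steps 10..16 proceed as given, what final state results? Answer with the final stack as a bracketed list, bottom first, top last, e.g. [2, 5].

[7, 66, 37, 164]

state after step 9 := [7, 66, 37, -89, 58, 67]
10 | ADD | [7, 66, 37, -89, 125]
11 | SWAP | [7, 66, 37, 125, -89]
12 | DROP | [7, 66, 37, 125]
13 | PUSH -46 | [7, 66, 37, 125, -46]
14 | PUSH 85 | [7, 66, 37, 125, -46, 85]
15 | ADD | [7, 66, 37, 125, 39]
16 | ADD | [7, 66, 37, 164]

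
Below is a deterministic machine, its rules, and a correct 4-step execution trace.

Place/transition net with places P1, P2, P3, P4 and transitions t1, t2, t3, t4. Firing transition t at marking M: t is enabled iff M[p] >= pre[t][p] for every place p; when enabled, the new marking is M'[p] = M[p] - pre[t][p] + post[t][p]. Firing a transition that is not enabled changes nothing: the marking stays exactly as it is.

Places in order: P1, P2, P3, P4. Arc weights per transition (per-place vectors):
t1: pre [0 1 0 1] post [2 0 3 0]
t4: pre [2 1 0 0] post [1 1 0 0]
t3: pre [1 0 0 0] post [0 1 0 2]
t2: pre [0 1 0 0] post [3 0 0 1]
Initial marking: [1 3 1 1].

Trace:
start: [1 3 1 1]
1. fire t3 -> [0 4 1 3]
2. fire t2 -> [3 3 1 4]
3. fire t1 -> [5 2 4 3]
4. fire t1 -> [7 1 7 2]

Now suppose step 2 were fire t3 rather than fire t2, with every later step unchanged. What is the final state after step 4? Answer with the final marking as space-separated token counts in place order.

(re-executing from step 2 with the substitution; state before step 2: [0 4 1 3])
2. fire t3 -> [0 4 1 3]
3. fire t1 -> [2 3 4 2]
4. fire t1 -> [4 2 7 1]

4 2 7 1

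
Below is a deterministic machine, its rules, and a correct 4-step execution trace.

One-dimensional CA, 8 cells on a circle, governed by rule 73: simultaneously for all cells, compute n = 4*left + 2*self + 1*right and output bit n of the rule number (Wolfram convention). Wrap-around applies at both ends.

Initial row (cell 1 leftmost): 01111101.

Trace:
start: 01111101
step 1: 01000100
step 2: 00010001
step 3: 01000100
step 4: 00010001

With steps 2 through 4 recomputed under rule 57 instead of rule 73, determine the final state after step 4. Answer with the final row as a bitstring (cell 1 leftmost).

(re-executing steps 2..4 under rule 57; state before step 2: 01000100)
step 2: 00110011
step 3: 10101010
step 4: 01010101

01010101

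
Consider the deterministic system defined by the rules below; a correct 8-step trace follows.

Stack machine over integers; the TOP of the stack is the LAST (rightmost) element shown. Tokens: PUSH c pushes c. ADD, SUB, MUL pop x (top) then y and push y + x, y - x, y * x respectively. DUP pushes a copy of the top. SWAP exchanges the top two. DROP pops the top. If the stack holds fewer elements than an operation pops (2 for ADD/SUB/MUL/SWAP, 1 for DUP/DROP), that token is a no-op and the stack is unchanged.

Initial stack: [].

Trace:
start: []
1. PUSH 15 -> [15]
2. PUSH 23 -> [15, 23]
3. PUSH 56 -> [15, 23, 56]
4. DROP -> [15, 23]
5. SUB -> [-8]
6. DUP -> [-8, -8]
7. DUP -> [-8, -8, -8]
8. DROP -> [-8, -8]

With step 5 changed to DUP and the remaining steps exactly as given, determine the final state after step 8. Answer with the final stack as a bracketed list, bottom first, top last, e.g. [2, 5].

[15, 23, 23, 23]

(re-executing from step 5 with the substitution; state before step 5: [15, 23])
5. DUP -> [15, 23, 23]
6. DUP -> [15, 23, 23, 23]
7. DUP -> [15, 23, 23, 23, 23]
8. DROP -> [15, 23, 23, 23]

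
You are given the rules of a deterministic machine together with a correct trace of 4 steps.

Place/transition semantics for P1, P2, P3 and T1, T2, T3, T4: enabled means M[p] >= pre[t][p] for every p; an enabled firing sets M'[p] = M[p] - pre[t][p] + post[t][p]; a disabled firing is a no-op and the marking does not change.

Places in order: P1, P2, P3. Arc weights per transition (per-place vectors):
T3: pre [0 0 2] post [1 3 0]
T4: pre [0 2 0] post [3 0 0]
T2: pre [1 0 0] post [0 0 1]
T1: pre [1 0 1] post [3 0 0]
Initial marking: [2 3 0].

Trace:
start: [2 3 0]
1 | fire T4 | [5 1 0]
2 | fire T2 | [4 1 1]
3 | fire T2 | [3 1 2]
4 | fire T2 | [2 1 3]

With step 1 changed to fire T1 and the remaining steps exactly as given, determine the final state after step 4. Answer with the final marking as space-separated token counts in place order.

0 3 2

(re-executing from step 1 with the substitution; state before step 1: [2 3 0])
1 | fire T1 | [2 3 0]
2 | fire T2 | [1 3 1]
3 | fire T2 | [0 3 2]
4 | fire T2 | [0 3 2]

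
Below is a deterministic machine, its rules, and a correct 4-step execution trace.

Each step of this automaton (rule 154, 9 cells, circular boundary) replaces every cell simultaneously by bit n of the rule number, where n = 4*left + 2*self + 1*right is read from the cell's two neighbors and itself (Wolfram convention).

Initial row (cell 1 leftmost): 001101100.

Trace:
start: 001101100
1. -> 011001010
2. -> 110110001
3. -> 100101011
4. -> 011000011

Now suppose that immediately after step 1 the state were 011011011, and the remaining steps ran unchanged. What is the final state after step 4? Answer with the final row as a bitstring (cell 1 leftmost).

state after step 1 := 011011011
2. -> 010010010
3. -> 101101101
4. -> 001001001

001001001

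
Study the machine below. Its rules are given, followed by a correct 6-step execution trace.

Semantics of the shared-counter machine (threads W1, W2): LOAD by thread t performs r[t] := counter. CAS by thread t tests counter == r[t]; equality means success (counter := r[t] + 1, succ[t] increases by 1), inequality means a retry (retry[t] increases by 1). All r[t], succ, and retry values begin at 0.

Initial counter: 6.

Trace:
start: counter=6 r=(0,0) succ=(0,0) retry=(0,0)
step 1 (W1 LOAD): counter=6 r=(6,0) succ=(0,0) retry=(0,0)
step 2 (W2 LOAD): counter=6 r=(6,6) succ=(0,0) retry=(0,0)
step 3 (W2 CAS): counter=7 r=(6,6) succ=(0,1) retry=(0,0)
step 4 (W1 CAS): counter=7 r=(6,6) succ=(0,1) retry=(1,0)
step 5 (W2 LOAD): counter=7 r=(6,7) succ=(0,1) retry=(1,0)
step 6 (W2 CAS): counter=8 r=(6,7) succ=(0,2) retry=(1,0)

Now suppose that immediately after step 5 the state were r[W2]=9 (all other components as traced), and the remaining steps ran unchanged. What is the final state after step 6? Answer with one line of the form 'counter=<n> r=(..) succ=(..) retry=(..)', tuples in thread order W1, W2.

state after step 5 := counter=7 r=(6,9) succ=(0,1) retry=(1,0)
step 6 (W2 CAS): counter=7 r=(6,9) succ=(0,1) retry=(1,1)

counter=7 r=(6,9) succ=(0,1) retry=(1,1)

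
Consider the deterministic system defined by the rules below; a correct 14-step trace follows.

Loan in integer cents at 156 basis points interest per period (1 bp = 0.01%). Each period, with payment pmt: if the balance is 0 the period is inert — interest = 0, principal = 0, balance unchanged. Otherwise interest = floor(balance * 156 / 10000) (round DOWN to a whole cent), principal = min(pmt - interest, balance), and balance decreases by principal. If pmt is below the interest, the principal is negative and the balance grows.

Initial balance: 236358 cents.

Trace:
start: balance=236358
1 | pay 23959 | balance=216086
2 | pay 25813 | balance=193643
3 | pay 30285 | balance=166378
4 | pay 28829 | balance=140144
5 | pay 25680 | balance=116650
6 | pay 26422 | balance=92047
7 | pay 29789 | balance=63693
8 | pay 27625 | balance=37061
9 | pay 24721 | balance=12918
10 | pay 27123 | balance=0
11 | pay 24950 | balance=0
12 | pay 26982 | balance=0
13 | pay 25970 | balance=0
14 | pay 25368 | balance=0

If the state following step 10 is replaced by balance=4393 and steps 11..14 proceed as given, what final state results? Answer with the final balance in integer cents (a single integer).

state after step 10 := balance=4393
11 | pay 24950 | balance=0
12 | pay 26982 | balance=0
13 | pay 25970 | balance=0
14 | pay 25368 | balance=0

0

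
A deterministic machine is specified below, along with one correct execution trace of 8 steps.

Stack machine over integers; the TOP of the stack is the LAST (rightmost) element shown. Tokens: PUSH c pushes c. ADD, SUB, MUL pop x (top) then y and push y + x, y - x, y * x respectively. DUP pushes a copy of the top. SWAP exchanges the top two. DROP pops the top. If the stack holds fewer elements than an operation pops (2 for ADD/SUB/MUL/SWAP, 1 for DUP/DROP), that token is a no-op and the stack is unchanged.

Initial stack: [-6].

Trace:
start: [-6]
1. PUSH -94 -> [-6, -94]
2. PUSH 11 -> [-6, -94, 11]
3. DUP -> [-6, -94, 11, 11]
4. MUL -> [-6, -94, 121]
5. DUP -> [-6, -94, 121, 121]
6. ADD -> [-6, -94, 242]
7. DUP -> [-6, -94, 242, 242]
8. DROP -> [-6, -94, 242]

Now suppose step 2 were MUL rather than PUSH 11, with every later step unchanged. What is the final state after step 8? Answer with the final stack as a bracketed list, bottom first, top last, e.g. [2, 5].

(re-executing from step 2 with the substitution; state before step 2: [-6, -94])
2. MUL -> [564]
3. DUP -> [564, 564]
4. MUL -> [318096]
5. DUP -> [318096, 318096]
6. ADD -> [636192]
7. DUP -> [636192, 636192]
8. DROP -> [636192]

[636192]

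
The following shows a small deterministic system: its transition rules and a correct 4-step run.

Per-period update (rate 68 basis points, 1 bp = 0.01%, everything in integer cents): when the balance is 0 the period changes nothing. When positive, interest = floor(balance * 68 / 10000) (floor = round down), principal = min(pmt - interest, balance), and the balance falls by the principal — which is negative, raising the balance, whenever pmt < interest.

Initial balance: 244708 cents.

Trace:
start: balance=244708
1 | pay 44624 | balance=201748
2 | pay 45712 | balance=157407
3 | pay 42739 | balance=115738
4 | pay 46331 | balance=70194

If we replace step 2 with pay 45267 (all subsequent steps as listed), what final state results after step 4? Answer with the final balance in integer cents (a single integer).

70645

(re-executing from step 2 with the substitution; state before step 2: balance=201748)
2 | pay 45267 | balance=157852
3 | pay 42739 | balance=116186
4 | pay 46331 | balance=70645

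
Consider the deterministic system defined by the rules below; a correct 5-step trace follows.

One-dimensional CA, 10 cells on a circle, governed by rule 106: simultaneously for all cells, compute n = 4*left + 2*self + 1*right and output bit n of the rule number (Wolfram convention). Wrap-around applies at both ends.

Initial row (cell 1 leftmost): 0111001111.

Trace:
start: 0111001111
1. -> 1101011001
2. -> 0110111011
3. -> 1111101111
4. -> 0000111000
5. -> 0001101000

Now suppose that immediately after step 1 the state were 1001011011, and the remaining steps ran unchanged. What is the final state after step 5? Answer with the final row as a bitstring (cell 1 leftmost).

1110101100

state after step 1 := 1001011011
2. -> 1010111110
3. -> 0101100011
4. -> 1011100111
5. -> 1110101100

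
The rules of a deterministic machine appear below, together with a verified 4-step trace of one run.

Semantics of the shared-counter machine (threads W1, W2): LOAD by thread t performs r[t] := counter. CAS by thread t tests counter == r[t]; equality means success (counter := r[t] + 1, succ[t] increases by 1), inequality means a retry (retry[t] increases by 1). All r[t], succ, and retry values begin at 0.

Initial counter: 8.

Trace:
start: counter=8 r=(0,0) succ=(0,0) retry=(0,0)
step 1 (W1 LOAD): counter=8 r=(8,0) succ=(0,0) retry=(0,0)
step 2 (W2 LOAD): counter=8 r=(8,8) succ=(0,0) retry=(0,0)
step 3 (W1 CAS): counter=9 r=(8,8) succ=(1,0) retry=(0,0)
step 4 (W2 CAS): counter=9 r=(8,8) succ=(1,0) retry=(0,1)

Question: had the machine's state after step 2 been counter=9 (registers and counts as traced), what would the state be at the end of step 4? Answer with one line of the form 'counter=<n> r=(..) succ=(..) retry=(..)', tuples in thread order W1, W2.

counter=9 r=(8,8) succ=(0,0) retry=(1,1)

state after step 2 := counter=9 r=(8,8) succ=(0,0) retry=(0,0)
step 3 (W1 CAS): counter=9 r=(8,8) succ=(0,0) retry=(1,0)
step 4 (W2 CAS): counter=9 r=(8,8) succ=(0,0) retry=(1,1)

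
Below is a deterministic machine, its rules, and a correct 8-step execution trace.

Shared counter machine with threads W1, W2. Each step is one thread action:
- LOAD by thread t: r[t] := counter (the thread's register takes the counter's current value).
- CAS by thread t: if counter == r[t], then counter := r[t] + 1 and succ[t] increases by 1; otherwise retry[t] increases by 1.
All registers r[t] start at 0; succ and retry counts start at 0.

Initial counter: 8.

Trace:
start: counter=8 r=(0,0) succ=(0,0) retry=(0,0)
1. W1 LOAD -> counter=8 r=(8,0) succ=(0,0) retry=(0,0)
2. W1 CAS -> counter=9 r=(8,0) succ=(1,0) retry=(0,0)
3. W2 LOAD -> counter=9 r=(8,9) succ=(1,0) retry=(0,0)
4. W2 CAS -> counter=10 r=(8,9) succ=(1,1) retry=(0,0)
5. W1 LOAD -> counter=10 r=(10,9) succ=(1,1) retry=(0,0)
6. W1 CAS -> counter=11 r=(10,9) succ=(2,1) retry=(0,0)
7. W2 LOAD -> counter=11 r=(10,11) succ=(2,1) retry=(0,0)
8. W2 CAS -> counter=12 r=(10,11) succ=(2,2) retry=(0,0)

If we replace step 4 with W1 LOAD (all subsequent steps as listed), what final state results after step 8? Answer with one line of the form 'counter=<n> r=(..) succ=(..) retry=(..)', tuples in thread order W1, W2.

counter=11 r=(9,10) succ=(2,1) retry=(0,0)

(re-executing from step 4 with the substitution; state before step 4: counter=9 r=(8,9) succ=(1,0) retry=(0,0))
4. W1 LOAD -> counter=9 r=(9,9) succ=(1,0) retry=(0,0)
5. W1 LOAD -> counter=9 r=(9,9) succ=(1,0) retry=(0,0)
6. W1 CAS -> counter=10 r=(9,9) succ=(2,0) retry=(0,0)
7. W2 LOAD -> counter=10 r=(9,10) succ=(2,0) retry=(0,0)
8. W2 CAS -> counter=11 r=(9,10) succ=(2,1) retry=(0,0)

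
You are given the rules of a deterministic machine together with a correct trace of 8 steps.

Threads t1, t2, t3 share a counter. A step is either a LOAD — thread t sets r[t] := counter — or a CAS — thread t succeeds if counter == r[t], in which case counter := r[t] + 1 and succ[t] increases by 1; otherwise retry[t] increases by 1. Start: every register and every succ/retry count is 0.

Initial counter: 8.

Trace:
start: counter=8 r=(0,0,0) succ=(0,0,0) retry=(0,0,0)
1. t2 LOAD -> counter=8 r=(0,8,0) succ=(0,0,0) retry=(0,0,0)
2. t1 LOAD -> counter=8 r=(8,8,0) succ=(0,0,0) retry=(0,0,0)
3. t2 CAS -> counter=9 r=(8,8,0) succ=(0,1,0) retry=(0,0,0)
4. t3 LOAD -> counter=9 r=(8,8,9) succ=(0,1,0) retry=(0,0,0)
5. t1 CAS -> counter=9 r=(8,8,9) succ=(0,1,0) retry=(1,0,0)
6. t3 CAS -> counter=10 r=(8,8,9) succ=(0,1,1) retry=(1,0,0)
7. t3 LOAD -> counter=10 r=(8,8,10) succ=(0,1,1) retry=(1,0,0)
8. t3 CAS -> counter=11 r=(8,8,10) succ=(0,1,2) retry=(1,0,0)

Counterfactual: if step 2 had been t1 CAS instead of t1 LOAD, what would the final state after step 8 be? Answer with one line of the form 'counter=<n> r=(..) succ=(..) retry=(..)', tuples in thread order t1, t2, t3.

counter=11 r=(0,8,10) succ=(0,1,2) retry=(2,0,0)

(re-executing from step 2 with the substitution; state before step 2: counter=8 r=(0,8,0) succ=(0,0,0) retry=(0,0,0))
2. t1 CAS -> counter=8 r=(0,8,0) succ=(0,0,0) retry=(1,0,0)
3. t2 CAS -> counter=9 r=(0,8,0) succ=(0,1,0) retry=(1,0,0)
4. t3 LOAD -> counter=9 r=(0,8,9) succ=(0,1,0) retry=(1,0,0)
5. t1 CAS -> counter=9 r=(0,8,9) succ=(0,1,0) retry=(2,0,0)
6. t3 CAS -> counter=10 r=(0,8,9) succ=(0,1,1) retry=(2,0,0)
7. t3 LOAD -> counter=10 r=(0,8,10) succ=(0,1,1) retry=(2,0,0)
8. t3 CAS -> counter=11 r=(0,8,10) succ=(0,1,2) retry=(2,0,0)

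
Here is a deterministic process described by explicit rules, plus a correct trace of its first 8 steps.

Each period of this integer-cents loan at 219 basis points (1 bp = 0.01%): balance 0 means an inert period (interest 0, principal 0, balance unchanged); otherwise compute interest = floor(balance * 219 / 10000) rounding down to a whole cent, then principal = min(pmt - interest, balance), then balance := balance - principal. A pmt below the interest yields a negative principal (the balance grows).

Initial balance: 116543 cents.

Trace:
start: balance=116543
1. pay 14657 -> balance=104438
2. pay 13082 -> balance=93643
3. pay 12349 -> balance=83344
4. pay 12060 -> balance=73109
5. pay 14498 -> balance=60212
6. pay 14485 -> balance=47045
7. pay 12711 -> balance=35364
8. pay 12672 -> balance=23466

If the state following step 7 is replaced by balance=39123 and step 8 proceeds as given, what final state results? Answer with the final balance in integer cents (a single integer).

27307

state after step 7 := balance=39123
8. pay 12672 -> balance=27307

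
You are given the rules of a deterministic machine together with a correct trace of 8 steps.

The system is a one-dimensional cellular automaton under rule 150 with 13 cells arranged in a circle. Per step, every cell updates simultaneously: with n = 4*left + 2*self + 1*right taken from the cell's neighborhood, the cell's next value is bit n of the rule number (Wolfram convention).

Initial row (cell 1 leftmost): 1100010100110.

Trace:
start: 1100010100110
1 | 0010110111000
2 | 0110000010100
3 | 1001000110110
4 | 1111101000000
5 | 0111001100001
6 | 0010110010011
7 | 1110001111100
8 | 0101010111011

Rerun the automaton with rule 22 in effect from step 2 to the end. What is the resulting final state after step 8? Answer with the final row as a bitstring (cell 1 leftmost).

(re-executing steps 2..8 under rule 22; state before step 2: 0010110111000)
2 | 0110000000100
3 | 1001000001110
4 | 1111100010000
5 | 0000010111001
6 | 1000110000111
7 | 0101001001000
8 | 1101111111100

1101111111100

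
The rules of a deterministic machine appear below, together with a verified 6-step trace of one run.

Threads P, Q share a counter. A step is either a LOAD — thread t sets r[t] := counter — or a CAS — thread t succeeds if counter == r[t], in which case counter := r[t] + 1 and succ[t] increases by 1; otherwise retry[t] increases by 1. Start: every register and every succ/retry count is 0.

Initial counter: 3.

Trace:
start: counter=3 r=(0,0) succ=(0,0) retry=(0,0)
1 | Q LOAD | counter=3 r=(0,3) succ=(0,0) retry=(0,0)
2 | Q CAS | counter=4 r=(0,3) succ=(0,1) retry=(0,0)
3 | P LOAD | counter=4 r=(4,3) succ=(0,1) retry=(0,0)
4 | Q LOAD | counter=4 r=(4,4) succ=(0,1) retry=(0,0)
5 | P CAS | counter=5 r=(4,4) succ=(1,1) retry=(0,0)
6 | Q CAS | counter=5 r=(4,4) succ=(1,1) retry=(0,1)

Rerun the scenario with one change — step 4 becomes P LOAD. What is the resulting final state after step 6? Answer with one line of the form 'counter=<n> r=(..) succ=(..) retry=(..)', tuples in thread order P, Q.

(re-executing from step 4 with the substitution; state before step 4: counter=4 r=(4,3) succ=(0,1) retry=(0,0))
4 | P LOAD | counter=4 r=(4,3) succ=(0,1) retry=(0,0)
5 | P CAS | counter=5 r=(4,3) succ=(1,1) retry=(0,0)
6 | Q CAS | counter=5 r=(4,3) succ=(1,1) retry=(0,1)

counter=5 r=(4,3) succ=(1,1) retry=(0,1)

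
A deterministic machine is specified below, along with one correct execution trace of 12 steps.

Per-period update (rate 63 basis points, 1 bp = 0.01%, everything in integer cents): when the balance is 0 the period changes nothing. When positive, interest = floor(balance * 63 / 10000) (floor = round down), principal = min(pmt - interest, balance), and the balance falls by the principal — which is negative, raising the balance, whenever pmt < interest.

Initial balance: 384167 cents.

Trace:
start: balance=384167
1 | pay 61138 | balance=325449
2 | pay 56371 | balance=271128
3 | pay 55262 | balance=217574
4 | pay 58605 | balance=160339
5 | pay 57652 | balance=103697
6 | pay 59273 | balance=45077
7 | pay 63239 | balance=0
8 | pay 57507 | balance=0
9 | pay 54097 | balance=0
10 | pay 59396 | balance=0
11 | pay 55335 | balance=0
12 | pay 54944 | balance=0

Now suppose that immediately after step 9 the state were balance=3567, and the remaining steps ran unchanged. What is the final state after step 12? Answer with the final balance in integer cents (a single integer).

0

state after step 9 := balance=3567
10 | pay 59396 | balance=0
11 | pay 55335 | balance=0
12 | pay 54944 | balance=0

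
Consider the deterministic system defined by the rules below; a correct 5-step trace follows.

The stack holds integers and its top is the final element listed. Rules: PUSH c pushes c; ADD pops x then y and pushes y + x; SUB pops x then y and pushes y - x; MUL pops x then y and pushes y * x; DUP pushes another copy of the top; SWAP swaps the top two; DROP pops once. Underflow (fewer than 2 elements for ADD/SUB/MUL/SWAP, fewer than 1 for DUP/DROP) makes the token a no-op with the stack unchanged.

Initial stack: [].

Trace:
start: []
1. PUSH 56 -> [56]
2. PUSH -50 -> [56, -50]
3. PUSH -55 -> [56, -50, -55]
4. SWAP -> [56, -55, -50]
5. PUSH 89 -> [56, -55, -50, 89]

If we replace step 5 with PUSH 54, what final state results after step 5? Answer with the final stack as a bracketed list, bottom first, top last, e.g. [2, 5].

(re-executing from step 5 with the substitution; state before step 5: [56, -55, -50])
5. PUSH 54 -> [56, -55, -50, 54]

[56, -55, -50, 54]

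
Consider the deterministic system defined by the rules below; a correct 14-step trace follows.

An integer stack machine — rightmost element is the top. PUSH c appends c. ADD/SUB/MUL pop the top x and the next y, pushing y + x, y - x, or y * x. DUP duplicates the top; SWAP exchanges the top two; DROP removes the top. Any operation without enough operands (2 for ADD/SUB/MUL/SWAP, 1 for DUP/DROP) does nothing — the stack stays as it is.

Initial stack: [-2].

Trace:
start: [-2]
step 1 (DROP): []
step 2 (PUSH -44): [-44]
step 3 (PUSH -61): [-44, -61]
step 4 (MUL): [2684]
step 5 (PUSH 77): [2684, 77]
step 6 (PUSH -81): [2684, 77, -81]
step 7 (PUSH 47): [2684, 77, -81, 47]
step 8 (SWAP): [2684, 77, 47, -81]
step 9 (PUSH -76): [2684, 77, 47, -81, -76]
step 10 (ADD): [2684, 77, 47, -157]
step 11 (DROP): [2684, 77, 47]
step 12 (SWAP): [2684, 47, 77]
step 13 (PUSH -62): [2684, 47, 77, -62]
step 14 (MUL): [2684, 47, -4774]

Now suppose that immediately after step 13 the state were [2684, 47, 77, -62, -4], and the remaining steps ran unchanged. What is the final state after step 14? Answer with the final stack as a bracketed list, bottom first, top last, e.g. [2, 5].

state after step 13 := [2684, 47, 77, -62, -4]
step 14 (MUL): [2684, 47, 77, 248]

[2684, 47, 77, 248]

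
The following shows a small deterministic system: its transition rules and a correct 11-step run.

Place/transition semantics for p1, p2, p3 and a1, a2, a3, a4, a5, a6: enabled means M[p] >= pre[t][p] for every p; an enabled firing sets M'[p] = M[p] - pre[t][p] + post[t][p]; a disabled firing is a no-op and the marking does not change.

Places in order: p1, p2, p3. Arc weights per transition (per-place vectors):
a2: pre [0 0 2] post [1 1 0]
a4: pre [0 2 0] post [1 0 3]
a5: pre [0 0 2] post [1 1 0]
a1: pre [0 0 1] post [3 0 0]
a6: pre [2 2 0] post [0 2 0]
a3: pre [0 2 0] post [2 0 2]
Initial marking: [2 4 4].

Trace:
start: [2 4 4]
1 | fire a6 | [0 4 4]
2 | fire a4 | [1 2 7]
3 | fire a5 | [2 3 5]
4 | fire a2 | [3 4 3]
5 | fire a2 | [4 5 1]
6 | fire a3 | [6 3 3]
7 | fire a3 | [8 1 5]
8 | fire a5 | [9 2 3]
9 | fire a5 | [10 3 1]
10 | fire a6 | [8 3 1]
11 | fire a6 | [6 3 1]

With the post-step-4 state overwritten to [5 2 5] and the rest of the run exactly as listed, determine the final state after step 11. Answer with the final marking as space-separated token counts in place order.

6 3 1

state after step 4 := [5 2 5]
5 | fire a2 | [6 3 3]
6 | fire a3 | [8 1 5]
7 | fire a3 | [8 1 5]
8 | fire a5 | [9 2 3]
9 | fire a5 | [10 3 1]
10 | fire a6 | [8 3 1]
11 | fire a6 | [6 3 1]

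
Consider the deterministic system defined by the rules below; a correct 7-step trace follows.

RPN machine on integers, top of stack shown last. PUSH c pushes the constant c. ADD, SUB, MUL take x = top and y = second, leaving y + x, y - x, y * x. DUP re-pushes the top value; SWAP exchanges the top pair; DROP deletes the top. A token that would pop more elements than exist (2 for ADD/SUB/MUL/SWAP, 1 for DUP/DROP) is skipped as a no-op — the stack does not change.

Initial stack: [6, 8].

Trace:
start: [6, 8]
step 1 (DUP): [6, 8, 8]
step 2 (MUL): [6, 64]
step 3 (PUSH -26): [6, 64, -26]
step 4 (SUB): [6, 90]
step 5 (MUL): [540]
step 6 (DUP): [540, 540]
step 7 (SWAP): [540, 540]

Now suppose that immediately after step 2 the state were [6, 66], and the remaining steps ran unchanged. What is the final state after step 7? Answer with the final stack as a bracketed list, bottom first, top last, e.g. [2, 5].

state after step 2 := [6, 66]
step 3 (PUSH -26): [6, 66, -26]
step 4 (SUB): [6, 92]
step 5 (MUL): [552]
step 6 (DUP): [552, 552]
step 7 (SWAP): [552, 552]

[552, 552]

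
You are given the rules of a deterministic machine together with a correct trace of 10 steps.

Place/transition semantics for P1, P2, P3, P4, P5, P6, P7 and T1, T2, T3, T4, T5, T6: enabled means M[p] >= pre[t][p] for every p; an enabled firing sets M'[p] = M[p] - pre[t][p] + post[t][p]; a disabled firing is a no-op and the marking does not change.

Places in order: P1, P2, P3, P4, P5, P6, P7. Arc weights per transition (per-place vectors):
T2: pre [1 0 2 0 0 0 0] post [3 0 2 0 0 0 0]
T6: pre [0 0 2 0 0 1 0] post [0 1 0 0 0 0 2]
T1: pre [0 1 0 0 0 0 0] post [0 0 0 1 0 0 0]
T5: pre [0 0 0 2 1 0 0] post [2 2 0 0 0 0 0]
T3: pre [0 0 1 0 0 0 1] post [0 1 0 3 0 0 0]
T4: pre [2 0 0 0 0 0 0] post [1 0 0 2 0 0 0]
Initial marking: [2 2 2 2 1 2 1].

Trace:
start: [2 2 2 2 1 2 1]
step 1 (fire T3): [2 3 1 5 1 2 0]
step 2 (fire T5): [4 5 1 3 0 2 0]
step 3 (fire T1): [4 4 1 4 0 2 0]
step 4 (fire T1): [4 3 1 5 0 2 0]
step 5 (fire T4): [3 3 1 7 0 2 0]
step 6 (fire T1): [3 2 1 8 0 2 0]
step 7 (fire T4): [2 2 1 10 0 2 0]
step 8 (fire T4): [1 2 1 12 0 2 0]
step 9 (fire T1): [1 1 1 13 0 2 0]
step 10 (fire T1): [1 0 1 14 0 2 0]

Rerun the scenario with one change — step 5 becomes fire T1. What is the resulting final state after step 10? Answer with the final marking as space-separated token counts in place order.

(re-executing from step 5 with the substitution; state before step 5: [4 3 1 5 0 2 0])
step 5 (fire T1): [4 2 1 6 0 2 0]
step 6 (fire T1): [4 1 1 7 0 2 0]
step 7 (fire T4): [3 1 1 9 0 2 0]
step 8 (fire T4): [2 1 1 11 0 2 0]
step 9 (fire T1): [2 0 1 12 0 2 0]
step 10 (fire T1): [2 0 1 12 0 2 0]

2 0 1 12 0 2 0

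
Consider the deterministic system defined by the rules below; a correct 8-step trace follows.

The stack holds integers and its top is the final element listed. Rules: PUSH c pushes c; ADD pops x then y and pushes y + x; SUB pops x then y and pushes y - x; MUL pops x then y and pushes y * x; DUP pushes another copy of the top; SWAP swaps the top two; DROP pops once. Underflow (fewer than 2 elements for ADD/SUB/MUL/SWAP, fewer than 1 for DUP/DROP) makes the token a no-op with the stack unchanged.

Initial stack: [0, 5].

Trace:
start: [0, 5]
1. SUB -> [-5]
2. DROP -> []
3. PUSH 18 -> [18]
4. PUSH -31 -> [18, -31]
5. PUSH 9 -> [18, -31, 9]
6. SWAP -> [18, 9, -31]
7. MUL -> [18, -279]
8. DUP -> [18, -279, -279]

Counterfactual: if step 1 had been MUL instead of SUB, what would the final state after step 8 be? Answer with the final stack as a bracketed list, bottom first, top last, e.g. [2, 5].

(re-executing from step 1 with the substitution; state before step 1: [0, 5])
1. MUL -> [0]
2. DROP -> []
3. PUSH 18 -> [18]
4. PUSH -31 -> [18, -31]
5. PUSH 9 -> [18, -31, 9]
6. SWAP -> [18, 9, -31]
7. MUL -> [18, -279]
8. DUP -> [18, -279, -279]

[18, -279, -279]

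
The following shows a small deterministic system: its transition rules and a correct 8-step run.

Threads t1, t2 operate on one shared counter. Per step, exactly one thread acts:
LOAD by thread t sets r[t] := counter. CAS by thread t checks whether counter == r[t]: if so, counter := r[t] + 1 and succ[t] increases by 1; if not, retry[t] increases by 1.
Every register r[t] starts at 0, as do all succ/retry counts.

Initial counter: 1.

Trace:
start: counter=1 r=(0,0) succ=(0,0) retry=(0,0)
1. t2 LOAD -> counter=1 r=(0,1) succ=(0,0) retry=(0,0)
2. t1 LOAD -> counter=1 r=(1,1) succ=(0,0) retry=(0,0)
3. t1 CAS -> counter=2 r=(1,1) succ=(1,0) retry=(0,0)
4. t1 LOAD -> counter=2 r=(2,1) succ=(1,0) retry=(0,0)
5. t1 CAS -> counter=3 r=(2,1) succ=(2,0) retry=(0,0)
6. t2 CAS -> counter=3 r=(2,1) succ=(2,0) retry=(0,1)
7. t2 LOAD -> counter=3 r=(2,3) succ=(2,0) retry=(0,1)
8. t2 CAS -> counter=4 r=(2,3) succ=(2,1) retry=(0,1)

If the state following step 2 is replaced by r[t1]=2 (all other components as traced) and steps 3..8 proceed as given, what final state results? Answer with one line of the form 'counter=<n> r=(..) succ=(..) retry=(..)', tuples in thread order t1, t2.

counter=3 r=(1,2) succ=(1,1) retry=(1,1)

state after step 2 := counter=1 r=(2,1) succ=(0,0) retry=(0,0)
3. t1 CAS -> counter=1 r=(2,1) succ=(0,0) retry=(1,0)
4. t1 LOAD -> counter=1 r=(1,1) succ=(0,0) retry=(1,0)
5. t1 CAS -> counter=2 r=(1,1) succ=(1,0) retry=(1,0)
6. t2 CAS -> counter=2 r=(1,1) succ=(1,0) retry=(1,1)
7. t2 LOAD -> counter=2 r=(1,2) succ=(1,0) retry=(1,1)
8. t2 CAS -> counter=3 r=(1,2) succ=(1,1) retry=(1,1)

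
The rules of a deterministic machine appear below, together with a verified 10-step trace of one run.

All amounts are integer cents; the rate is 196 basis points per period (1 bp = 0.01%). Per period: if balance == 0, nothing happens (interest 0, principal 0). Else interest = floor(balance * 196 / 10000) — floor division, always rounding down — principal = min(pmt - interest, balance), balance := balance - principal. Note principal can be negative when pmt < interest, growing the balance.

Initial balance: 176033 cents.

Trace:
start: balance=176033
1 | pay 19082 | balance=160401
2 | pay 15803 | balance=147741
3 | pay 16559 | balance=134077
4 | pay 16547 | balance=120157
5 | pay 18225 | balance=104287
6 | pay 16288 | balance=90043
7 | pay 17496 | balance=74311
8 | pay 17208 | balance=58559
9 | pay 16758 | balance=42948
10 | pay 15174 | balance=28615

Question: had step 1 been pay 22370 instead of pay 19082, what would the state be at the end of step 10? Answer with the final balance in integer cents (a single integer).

(re-executing from step 1 with the substitution; state before step 1: balance=176033)
1 | pay 22370 | balance=157113
2 | pay 15803 | balance=144389
3 | pay 16559 | balance=130660
4 | pay 16547 | balance=116673
5 | pay 18225 | balance=100734
6 | pay 16288 | balance=86420
7 | pay 17496 | balance=70617
8 | pay 17208 | balance=54793
9 | pay 16758 | balance=39108
10 | pay 15174 | balance=24700

24700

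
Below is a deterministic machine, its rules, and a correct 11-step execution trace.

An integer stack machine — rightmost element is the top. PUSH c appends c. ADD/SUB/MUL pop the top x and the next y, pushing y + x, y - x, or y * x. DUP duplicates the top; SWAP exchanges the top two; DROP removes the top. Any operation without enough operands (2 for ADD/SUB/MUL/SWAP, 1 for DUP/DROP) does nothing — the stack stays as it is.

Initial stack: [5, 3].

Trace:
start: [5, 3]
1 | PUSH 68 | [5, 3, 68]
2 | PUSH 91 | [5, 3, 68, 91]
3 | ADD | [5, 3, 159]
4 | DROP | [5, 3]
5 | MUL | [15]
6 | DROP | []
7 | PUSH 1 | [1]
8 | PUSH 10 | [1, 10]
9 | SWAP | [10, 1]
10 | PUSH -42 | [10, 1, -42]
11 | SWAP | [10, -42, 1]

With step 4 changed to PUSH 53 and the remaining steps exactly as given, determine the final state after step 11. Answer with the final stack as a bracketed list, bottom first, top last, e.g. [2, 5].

(re-executing from step 4 with the substitution; state before step 4: [5, 3, 159])
4 | PUSH 53 | [5, 3, 159, 53]
5 | MUL | [5, 3, 8427]
6 | DROP | [5, 3]
7 | PUSH 1 | [5, 3, 1]
8 | PUSH 10 | [5, 3, 1, 10]
9 | SWAP | [5, 3, 10, 1]
10 | PUSH -42 | [5, 3, 10, 1, -42]
11 | SWAP | [5, 3, 10, -42, 1]

[5, 3, 10, -42, 1]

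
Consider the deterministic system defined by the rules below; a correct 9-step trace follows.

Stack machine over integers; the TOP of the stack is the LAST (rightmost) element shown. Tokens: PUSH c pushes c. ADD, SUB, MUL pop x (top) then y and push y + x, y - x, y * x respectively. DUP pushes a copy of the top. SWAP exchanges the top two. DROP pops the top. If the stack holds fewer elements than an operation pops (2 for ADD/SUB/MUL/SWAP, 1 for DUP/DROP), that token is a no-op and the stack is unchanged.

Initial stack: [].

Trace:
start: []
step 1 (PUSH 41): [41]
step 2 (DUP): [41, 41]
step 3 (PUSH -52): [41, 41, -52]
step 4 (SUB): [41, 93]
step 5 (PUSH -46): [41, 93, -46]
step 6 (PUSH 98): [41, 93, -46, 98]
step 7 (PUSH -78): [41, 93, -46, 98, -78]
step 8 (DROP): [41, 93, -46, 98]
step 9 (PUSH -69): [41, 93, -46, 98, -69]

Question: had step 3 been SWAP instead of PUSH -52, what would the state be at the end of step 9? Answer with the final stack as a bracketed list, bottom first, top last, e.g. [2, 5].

(re-executing from step 3 with the substitution; state before step 3: [41, 41])
step 3 (SWAP): [41, 41]
step 4 (SUB): [0]
step 5 (PUSH -46): [0, -46]
step 6 (PUSH 98): [0, -46, 98]
step 7 (PUSH -78): [0, -46, 98, -78]
step 8 (DROP): [0, -46, 98]
step 9 (PUSH -69): [0, -46, 98, -69]

[0, -46, 98, -69]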